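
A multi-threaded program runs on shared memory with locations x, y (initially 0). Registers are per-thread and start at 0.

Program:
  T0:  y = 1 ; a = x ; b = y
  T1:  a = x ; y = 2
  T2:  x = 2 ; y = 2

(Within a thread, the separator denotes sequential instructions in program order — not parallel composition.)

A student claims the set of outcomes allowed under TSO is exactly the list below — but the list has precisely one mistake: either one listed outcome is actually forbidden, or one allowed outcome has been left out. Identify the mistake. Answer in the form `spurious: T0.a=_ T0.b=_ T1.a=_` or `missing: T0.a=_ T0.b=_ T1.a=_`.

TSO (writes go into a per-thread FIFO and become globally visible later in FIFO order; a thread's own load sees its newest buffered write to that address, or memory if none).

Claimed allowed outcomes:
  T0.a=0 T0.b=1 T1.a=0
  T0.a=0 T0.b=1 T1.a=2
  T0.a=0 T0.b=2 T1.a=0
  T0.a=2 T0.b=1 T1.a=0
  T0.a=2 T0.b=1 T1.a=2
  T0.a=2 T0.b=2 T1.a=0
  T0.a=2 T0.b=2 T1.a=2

missing: T0.a=0 T0.b=2 T1.a=2

outcome vector order: (T0.a,T0.b,T1.a)
TSO: 8 outcomes — {(0,1,0) (0,1,2) (0,2,0) (0,2,2) (2,1,0) (2,1,2) (2,2,0) (2,2,2)}
TSO∖claimed = {(0,2,2)}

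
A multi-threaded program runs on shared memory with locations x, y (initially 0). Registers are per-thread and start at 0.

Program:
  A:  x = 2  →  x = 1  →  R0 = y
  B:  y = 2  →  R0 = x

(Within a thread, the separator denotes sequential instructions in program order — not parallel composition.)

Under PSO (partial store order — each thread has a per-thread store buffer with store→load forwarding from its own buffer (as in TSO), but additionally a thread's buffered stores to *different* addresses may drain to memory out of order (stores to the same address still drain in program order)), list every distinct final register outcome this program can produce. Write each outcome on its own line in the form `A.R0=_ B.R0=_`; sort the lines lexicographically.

outcome vector order: (A.R0,B.R0)
|PSO outcomes| = 6

A.R0=0 B.R0=0
A.R0=0 B.R0=1
A.R0=0 B.R0=2
A.R0=2 B.R0=0
A.R0=2 B.R0=1
A.R0=2 B.R0=2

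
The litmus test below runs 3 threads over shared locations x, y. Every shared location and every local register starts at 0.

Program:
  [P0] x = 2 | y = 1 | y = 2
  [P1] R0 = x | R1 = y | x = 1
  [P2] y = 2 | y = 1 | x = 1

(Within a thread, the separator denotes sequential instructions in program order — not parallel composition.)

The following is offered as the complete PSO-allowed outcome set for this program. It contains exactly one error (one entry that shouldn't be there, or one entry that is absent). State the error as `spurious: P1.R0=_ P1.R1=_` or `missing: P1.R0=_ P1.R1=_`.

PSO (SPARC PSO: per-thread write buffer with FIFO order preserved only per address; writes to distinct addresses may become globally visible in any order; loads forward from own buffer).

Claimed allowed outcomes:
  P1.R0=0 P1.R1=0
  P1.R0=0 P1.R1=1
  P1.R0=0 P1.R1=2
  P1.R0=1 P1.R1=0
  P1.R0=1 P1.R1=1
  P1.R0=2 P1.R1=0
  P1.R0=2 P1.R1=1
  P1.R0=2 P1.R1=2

outcome vector order: (P1.R0,P1.R1)
under PSO → 00 01 02 10 11 12 20 21 22
PSO∖claimed = {12}

missing: P1.R0=1 P1.R1=2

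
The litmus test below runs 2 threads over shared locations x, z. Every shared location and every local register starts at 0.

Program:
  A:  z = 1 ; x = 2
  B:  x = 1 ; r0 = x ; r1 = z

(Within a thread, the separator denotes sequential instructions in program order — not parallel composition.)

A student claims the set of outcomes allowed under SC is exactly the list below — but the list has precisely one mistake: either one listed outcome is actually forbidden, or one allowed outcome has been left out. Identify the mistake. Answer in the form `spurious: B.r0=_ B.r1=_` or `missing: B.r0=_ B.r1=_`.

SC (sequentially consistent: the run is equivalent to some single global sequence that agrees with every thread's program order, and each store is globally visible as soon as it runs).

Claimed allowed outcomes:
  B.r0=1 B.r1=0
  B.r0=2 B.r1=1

outcome vector order: (B.r0,B.r1)
SC: 3 outcomes — {(1,0); (1,1); (2,1)}
SC∖claimed = {(1,1)}

missing: B.r0=1 B.r1=1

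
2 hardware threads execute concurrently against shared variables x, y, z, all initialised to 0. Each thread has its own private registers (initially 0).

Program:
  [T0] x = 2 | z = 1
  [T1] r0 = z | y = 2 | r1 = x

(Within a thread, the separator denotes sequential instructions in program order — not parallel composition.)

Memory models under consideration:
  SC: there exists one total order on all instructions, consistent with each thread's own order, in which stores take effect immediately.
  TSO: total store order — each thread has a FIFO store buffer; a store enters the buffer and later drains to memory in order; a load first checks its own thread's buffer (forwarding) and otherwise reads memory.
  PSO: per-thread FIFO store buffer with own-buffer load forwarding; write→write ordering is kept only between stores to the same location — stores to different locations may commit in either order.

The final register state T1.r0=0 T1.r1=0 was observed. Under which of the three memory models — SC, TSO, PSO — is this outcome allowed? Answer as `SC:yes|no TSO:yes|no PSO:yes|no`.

outcome vector order: (T1.r0,T1.r1)
under SC → 00; 02; 12
under TSO → 00; 02; 12
under PSO → 00; 02; 10; 12
target 00 ∈ {SC,TSO,PSO}

SC:yes TSO:yes PSO:yes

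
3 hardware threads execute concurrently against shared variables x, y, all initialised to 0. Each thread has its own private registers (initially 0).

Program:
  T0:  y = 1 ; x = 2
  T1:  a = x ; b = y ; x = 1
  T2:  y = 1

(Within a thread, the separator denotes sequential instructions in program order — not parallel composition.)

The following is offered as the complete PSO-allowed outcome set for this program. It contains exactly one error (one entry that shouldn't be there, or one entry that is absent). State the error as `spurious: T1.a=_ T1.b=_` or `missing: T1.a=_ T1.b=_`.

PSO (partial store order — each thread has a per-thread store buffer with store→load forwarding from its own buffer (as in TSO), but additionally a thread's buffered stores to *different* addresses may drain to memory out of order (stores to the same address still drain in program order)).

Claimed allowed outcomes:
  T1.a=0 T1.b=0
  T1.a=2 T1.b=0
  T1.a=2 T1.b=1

missing: T1.a=0 T1.b=1

outcome vector order: (T1.a,T1.b)
under PSO → (0,0) (0,1) (2,0) (2,1)
PSO∖claimed = {(0,1)}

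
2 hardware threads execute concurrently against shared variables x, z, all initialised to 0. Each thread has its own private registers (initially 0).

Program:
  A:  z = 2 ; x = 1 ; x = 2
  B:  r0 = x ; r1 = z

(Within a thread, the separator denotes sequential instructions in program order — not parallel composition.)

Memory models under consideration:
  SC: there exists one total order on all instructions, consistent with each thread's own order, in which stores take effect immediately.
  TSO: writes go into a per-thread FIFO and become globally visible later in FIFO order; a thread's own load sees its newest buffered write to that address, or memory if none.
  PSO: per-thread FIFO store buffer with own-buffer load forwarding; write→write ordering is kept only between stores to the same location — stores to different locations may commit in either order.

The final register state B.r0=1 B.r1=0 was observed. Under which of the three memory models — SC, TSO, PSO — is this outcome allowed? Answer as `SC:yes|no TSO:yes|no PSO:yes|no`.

outcome vector order: (B.r0,B.r1)
under SC → <0 0> <0 2> <1 2> <2 2>
under TSO → <0 0> <0 2> <1 2> <2 2>
under PSO → <0 0> <0 2> <1 0> <1 2> <2 0> <2 2>
target <1 0> ∈ {PSO}

SC:no TSO:no PSO:yes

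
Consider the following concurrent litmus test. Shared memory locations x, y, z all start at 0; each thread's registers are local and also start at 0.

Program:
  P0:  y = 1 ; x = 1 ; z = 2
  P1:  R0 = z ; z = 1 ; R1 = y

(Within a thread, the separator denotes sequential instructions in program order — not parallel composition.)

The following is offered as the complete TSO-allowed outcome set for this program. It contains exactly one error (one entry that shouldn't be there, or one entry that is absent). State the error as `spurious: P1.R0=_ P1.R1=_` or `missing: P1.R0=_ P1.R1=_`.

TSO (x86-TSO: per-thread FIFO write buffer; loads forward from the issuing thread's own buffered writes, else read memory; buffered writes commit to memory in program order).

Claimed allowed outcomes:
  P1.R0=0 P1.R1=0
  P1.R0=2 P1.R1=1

missing: P1.R0=0 P1.R1=1

outcome vector order: (P1.R0,P1.R1)
TSO: 3 outcomes — {00, 01, 21}
TSO∖claimed = {01}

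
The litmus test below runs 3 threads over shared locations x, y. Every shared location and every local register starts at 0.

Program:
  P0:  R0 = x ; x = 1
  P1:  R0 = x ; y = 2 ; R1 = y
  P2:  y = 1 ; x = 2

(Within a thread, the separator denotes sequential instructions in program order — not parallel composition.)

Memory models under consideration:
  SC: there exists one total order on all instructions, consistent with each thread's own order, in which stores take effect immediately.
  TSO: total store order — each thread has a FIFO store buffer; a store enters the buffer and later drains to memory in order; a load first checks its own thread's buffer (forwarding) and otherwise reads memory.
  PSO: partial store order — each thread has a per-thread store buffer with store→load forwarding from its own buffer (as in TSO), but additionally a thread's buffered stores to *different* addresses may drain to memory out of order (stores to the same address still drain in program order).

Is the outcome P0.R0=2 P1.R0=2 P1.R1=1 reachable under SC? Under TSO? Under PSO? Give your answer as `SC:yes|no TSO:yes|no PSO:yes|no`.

outcome vector order: (P0.R0,P1.R0,P1.R1)
[SC] allowed = {<0 0 1>, <0 0 2>, <0 1 1>, <0 1 2>, <0 2 2>, <2 0 1>, <2 0 2>, <2 1 2>, <2 2 2>}
[TSO] allowed = {<0 0 1>, <0 0 2>, <0 1 1>, <0 1 2>, <0 2 2>, <2 0 1>, <2 0 2>, <2 1 2>, <2 2 2>}
[PSO] allowed = {<0 0 1>, <0 0 2>, <0 1 1>, <0 1 2>, <0 2 1>, <0 2 2>, <2 0 1>, <2 0 2>, <2 1 1>, <2 1 2>, <2 2 1>, <2 2 2>}
target <2 2 1> ∈ {PSO}

SC:no TSO:no PSO:yes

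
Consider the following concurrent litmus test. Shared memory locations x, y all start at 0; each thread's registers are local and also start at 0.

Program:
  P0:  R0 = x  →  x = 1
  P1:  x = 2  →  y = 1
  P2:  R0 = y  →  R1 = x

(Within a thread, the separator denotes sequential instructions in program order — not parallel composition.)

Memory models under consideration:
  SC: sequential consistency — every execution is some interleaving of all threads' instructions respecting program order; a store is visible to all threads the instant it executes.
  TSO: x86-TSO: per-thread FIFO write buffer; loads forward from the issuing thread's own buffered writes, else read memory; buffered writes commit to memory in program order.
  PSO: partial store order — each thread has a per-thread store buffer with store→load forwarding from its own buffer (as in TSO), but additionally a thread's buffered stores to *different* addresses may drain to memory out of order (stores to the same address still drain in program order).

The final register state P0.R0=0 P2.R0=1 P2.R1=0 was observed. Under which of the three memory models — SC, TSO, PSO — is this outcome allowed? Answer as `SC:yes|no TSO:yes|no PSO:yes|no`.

outcome vector order: (P0.R0,P2.R0,P2.R1)
under SC → <0 0 0> <0 0 1> <0 0 2> <0 1 1> <0 1 2> <2 0 0> <2 0 1> <2 0 2> <2 1 1> <2 1 2>
under TSO → <0 0 0> <0 0 1> <0 0 2> <0 1 1> <0 1 2> <2 0 0> <2 0 1> <2 0 2> <2 1 1> <2 1 2>
under PSO → <0 0 0> <0 0 1> <0 0 2> <0 1 0> <0 1 1> <0 1 2> <2 0 0> <2 0 1> <2 0 2> <2 1 0> <2 1 1> <2 1 2>
target <0 1 0> ∈ {PSO}

SC:no TSO:no PSO:yes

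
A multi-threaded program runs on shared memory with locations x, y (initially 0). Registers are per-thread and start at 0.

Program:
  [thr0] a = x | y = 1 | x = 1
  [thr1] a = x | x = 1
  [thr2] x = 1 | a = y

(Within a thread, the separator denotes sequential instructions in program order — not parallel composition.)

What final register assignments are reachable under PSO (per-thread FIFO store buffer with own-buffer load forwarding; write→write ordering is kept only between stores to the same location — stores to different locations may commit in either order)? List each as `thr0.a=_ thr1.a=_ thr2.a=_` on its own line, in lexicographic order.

thr0.a=0 thr1.a=0 thr2.a=0
thr0.a=0 thr1.a=0 thr2.a=1
thr0.a=0 thr1.a=1 thr2.a=0
thr0.a=0 thr1.a=1 thr2.a=1
thr0.a=1 thr1.a=0 thr2.a=0
thr0.a=1 thr1.a=0 thr2.a=1
thr0.a=1 thr1.a=1 thr2.a=0
thr0.a=1 thr1.a=1 thr2.a=1

outcome vector order: (thr0.a,thr1.a,thr2.a)
|PSO outcomes| = 8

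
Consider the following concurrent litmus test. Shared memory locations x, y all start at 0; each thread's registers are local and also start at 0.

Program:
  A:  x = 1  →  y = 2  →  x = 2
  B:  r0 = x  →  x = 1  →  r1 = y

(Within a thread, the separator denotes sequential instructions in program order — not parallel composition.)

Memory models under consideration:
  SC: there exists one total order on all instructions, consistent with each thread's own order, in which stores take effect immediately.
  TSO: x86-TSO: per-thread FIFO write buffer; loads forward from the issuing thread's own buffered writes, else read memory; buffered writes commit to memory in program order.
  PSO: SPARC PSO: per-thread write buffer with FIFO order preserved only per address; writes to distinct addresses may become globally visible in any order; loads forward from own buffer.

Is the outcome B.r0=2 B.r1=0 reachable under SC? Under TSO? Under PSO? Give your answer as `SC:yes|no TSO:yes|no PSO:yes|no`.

SC:no TSO:no PSO:yes

outcome vector order: (B.r0,B.r1)
under SC → 00, 02, 10, 12, 22
under TSO → 00, 02, 10, 12, 22
under PSO → 00, 02, 10, 12, 20, 22
target 20 ∈ {PSO}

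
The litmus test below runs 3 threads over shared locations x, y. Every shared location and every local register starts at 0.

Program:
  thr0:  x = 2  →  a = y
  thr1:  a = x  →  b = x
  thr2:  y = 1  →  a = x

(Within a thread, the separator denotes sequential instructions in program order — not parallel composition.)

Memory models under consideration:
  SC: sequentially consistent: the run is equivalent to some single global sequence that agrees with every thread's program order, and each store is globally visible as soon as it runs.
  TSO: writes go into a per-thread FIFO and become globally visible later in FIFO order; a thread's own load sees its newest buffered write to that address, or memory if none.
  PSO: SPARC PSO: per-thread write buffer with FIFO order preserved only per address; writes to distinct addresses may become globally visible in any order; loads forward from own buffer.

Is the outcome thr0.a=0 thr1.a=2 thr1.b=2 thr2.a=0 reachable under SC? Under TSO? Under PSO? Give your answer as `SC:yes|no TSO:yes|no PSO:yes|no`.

outcome vector order: (thr0.a,thr1.a,thr1.b,thr2.a)
SC: 9 outcomes — {<0 0 0 2>, <0 0 2 2>, <0 2 2 2>, <1 0 0 0>, <1 0 0 2>, <1 0 2 0>, <1 0 2 2>, <1 2 2 0>, <1 2 2 2>}
TSO: 12 outcomes — {<0 0 0 0>, <0 0 0 2>, <0 0 2 0>, <0 0 2 2>, <0 2 2 0>, <0 2 2 2>, <1 0 0 0>, <1 0 0 2>, <1 0 2 0>, <1 0 2 2>, <1 2 2 0>, <1 2 2 2>}
PSO: 12 outcomes — {<0 0 0 0>, <0 0 0 2>, <0 0 2 0>, <0 0 2 2>, <0 2 2 0>, <0 2 2 2>, <1 0 0 0>, <1 0 0 2>, <1 0 2 0>, <1 0 2 2>, <1 2 2 0>, <1 2 2 2>}
target <0 2 2 0> ∈ {TSO,PSO}

SC:no TSO:yes PSO:yes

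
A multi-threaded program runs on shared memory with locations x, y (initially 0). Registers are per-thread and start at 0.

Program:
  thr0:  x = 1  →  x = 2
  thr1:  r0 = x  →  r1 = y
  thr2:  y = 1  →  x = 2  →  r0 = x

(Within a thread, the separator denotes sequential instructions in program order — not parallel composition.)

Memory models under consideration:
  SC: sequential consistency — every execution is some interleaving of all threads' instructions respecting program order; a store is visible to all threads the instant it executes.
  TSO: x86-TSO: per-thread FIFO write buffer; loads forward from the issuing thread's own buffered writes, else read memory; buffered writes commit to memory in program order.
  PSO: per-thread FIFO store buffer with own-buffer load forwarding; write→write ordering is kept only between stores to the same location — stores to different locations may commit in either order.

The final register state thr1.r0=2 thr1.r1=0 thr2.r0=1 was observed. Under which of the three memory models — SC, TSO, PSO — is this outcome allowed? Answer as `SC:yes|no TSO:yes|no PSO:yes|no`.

SC:no TSO:no PSO:yes

outcome vector order: (thr1.r0,thr1.r1,thr2.r0)
under SC → 0/0/1 0/0/2 0/1/1 0/1/2 1/0/2 1/1/1 1/1/2 2/0/2 2/1/1 2/1/2
under TSO → 0/0/1 0/0/2 0/1/1 0/1/2 1/0/2 1/1/1 1/1/2 2/0/2 2/1/1 2/1/2
under PSO → 0/0/1 0/0/2 0/1/1 0/1/2 1/0/1 1/0/2 1/1/1 1/1/2 2/0/1 2/0/2 2/1/1 2/1/2
target 2/0/1 ∈ {PSO}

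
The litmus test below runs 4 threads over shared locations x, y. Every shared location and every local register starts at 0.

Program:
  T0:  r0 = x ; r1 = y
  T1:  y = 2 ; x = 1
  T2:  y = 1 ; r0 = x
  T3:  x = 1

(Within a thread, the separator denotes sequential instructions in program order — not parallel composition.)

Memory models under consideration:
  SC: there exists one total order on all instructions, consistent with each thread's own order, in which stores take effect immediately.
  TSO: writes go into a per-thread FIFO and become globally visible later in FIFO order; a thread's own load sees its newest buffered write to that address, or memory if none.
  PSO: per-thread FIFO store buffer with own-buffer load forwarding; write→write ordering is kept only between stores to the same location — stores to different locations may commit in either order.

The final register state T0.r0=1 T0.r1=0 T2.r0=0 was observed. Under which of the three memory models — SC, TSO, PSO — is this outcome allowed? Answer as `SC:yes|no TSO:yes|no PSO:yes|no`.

outcome vector order: (T0.r0,T0.r1,T2.r0)
[SC] allowed = {<0 0 0>, <0 0 1>, <0 1 0>, <0 1 1>, <0 2 0>, <0 2 1>, <1 0 1>, <1 1 0>, <1 1 1>, <1 2 0>, <1 2 1>}
[TSO] allowed = {<0 0 0>, <0 0 1>, <0 1 0>, <0 1 1>, <0 2 0>, <0 2 1>, <1 0 0>, <1 0 1>, <1 1 0>, <1 1 1>, <1 2 0>, <1 2 1>}
[PSO] allowed = {<0 0 0>, <0 0 1>, <0 1 0>, <0 1 1>, <0 2 0>, <0 2 1>, <1 0 0>, <1 0 1>, <1 1 0>, <1 1 1>, <1 2 0>, <1 2 1>}
target <1 0 0> ∈ {TSO,PSO}

SC:no TSO:yes PSO:yes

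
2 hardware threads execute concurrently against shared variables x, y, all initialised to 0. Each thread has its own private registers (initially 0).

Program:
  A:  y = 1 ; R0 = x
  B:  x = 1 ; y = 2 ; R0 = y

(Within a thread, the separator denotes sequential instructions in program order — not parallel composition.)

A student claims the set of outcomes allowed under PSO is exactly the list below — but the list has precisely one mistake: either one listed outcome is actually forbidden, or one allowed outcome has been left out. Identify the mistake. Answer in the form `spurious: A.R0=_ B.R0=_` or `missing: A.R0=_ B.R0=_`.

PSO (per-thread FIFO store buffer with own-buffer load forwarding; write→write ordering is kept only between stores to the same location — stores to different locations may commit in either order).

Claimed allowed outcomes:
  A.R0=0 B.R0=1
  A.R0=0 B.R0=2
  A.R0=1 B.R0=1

outcome vector order: (A.R0,B.R0)
under PSO → 01; 02; 11; 12
PSO∖claimed = {12}

missing: A.R0=1 B.R0=2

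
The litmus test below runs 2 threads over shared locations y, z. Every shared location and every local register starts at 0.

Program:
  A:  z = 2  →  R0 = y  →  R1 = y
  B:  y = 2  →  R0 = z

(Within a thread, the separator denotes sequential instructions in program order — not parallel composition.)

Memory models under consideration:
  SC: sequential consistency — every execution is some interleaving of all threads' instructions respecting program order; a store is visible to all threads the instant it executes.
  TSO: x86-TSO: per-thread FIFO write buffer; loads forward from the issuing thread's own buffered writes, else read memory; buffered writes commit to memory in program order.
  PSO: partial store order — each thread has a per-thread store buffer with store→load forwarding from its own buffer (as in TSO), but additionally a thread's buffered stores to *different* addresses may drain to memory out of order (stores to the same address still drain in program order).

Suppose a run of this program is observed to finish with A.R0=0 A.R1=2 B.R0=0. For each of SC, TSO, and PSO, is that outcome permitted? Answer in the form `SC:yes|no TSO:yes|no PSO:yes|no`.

SC:no TSO:yes PSO:yes

outcome vector order: (A.R0,A.R1,B.R0)
SC (4): <0 0 2>; <0 2 2>; <2 2 0>; <2 2 2>
TSO (6): <0 0 0>; <0 0 2>; <0 2 0>; <0 2 2>; <2 2 0>; <2 2 2>
PSO (6): <0 0 0>; <0 0 2>; <0 2 0>; <0 2 2>; <2 2 0>; <2 2 2>
target <0 2 0> ∈ {TSO,PSO}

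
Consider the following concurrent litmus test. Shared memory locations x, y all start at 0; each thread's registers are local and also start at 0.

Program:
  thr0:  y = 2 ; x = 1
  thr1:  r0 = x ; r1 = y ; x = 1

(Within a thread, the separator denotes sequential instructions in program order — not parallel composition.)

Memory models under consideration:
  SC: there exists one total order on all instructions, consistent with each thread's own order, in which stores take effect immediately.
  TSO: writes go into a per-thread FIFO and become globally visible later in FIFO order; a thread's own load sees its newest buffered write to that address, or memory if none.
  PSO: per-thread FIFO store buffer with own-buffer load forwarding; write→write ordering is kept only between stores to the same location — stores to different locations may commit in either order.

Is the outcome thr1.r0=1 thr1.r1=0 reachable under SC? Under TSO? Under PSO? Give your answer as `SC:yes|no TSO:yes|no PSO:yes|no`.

SC:no TSO:no PSO:yes

outcome vector order: (thr1.r0,thr1.r1)
[SC] allowed = {00; 02; 12}
[TSO] allowed = {00; 02; 12}
[PSO] allowed = {00; 02; 10; 12}
target 10 ∈ {PSO}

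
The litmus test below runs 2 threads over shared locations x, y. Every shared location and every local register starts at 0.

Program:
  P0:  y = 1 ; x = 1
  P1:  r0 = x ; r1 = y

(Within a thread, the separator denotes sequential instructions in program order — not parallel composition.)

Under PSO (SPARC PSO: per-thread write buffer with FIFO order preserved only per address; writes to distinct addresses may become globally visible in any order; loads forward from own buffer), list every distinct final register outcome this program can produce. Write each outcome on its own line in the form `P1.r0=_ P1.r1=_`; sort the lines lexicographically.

outcome vector order: (P1.r0,P1.r1)
|PSO outcomes| = 4

P1.r0=0 P1.r1=0
P1.r0=0 P1.r1=1
P1.r0=1 P1.r1=0
P1.r0=1 P1.r1=1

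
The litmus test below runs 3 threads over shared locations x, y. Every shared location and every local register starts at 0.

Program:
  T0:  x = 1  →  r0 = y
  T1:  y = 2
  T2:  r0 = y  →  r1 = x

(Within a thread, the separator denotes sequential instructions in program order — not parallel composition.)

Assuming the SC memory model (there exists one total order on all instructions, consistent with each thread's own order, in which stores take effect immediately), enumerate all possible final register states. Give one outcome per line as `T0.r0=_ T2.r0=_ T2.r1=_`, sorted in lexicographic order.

T0.r0=0 T2.r0=0 T2.r1=0
T0.r0=0 T2.r0=0 T2.r1=1
T0.r0=0 T2.r0=2 T2.r1=1
T0.r0=2 T2.r0=0 T2.r1=0
T0.r0=2 T2.r0=0 T2.r1=1
T0.r0=2 T2.r0=2 T2.r1=0
T0.r0=2 T2.r0=2 T2.r1=1

outcome vector order: (T0.r0,T2.r0,T2.r1)
|SC outcomes| = 7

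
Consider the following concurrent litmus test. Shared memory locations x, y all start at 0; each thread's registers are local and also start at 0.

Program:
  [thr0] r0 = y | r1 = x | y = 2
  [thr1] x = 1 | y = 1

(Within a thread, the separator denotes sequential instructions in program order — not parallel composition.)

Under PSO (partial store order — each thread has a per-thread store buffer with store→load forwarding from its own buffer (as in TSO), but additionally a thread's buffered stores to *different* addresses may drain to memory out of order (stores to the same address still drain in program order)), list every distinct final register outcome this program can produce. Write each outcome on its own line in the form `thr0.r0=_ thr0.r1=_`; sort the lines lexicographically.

outcome vector order: (thr0.r0,thr0.r1)
|PSO outcomes| = 4

thr0.r0=0 thr0.r1=0
thr0.r0=0 thr0.r1=1
thr0.r0=1 thr0.r1=0
thr0.r0=1 thr0.r1=1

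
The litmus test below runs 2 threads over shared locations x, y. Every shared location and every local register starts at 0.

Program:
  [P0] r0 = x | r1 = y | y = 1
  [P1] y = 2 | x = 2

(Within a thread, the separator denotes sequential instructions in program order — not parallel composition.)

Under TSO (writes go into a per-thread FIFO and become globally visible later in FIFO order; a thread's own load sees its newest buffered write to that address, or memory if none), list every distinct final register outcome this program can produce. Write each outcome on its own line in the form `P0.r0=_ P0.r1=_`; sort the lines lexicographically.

outcome vector order: (P0.r0,P0.r1)
|TSO outcomes| = 3

P0.r0=0 P0.r1=0
P0.r0=0 P0.r1=2
P0.r0=2 P0.r1=2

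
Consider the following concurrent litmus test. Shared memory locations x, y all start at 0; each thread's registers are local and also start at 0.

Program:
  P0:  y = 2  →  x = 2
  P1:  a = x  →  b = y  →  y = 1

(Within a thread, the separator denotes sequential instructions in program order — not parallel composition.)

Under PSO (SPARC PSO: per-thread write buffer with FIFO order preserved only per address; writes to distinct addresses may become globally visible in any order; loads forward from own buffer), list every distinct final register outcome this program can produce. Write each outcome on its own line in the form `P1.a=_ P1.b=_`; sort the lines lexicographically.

outcome vector order: (P1.a,P1.b)
|PSO outcomes| = 4

P1.a=0 P1.b=0
P1.a=0 P1.b=2
P1.a=2 P1.b=0
P1.a=2 P1.b=2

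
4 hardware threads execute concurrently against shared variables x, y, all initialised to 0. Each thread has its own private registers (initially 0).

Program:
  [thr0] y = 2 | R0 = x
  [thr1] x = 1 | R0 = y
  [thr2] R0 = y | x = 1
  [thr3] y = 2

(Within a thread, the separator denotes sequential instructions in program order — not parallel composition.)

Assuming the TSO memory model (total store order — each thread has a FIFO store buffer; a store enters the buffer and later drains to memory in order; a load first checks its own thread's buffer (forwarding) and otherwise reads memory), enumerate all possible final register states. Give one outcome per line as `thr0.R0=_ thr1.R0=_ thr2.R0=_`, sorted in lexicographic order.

outcome vector order: (thr0.R0,thr1.R0,thr2.R0)
|TSO outcomes| = 8

thr0.R0=0 thr1.R0=0 thr2.R0=0
thr0.R0=0 thr1.R0=0 thr2.R0=2
thr0.R0=0 thr1.R0=2 thr2.R0=0
thr0.R0=0 thr1.R0=2 thr2.R0=2
thr0.R0=1 thr1.R0=0 thr2.R0=0
thr0.R0=1 thr1.R0=0 thr2.R0=2
thr0.R0=1 thr1.R0=2 thr2.R0=0
thr0.R0=1 thr1.R0=2 thr2.R0=2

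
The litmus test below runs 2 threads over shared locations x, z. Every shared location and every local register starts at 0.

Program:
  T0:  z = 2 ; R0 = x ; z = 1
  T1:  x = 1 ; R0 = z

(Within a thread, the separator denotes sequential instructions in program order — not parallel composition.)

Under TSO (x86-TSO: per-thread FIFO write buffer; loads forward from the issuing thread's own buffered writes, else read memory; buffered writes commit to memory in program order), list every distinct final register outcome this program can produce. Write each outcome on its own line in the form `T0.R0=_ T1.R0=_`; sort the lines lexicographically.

T0.R0=0 T1.R0=0
T0.R0=0 T1.R0=1
T0.R0=0 T1.R0=2
T0.R0=1 T1.R0=0
T0.R0=1 T1.R0=1
T0.R0=1 T1.R0=2

outcome vector order: (T0.R0,T1.R0)
|TSO outcomes| = 6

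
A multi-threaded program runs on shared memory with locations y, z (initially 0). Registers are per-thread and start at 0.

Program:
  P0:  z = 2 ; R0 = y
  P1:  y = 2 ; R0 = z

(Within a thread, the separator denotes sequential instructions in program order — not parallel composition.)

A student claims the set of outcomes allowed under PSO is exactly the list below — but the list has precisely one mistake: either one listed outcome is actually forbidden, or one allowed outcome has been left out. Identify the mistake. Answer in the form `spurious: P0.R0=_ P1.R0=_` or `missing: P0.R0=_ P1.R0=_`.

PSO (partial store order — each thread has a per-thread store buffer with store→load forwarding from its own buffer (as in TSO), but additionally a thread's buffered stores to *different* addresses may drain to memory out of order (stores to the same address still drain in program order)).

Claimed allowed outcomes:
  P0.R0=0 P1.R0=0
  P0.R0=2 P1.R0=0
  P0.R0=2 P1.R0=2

missing: P0.R0=0 P1.R0=2

outcome vector order: (P0.R0,P1.R0)
PSO (4): <0 0> <0 2> <2 0> <2 2>
PSO∖claimed = {<0 2>}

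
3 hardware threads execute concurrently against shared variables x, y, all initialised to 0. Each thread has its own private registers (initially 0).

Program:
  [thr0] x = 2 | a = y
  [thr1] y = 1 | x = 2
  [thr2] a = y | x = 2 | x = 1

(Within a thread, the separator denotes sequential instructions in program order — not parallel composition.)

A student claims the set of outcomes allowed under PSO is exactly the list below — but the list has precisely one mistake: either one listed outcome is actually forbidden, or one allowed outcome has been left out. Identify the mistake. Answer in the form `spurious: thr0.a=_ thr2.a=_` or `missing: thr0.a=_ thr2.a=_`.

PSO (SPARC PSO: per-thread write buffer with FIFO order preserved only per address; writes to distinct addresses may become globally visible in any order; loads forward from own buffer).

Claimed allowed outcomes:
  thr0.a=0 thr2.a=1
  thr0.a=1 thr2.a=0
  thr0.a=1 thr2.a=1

missing: thr0.a=0 thr2.a=0

outcome vector order: (thr0.a,thr2.a)
PSO (4): 0/0; 0/1; 1/0; 1/1
PSO∖claimed = {0/0}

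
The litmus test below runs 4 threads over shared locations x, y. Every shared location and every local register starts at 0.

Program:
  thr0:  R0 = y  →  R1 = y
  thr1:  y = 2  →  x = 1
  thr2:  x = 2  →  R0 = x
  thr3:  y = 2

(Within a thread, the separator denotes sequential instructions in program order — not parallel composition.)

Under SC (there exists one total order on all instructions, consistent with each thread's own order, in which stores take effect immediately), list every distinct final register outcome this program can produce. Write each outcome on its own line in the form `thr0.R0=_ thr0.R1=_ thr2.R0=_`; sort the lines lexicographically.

outcome vector order: (thr0.R0,thr0.R1,thr2.R0)
|SC outcomes| = 6

thr0.R0=0 thr0.R1=0 thr2.R0=1
thr0.R0=0 thr0.R1=0 thr2.R0=2
thr0.R0=0 thr0.R1=2 thr2.R0=1
thr0.R0=0 thr0.R1=2 thr2.R0=2
thr0.R0=2 thr0.R1=2 thr2.R0=1
thr0.R0=2 thr0.R1=2 thr2.R0=2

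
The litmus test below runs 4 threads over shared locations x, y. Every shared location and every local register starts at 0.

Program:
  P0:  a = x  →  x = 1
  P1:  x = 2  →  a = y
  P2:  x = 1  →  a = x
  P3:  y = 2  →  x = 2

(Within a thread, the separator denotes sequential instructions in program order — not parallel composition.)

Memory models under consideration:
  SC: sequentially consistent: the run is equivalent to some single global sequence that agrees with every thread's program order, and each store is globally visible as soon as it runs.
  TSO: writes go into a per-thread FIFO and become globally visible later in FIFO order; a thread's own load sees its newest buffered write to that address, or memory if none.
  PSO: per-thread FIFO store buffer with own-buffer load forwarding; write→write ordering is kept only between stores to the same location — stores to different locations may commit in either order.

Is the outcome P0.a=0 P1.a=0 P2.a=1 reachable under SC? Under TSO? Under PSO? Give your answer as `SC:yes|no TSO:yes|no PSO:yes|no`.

outcome vector order: (P0.a,P1.a,P2.a)
[SC] allowed = {<0 0 1> <0 0 2> <0 2 1> <0 2 2> <1 0 1> <1 0 2> <1 2 1> <1 2 2> <2 0 1> <2 0 2> <2 2 1> <2 2 2>}
[TSO] allowed = {<0 0 1> <0 0 2> <0 2 1> <0 2 2> <1 0 1> <1 0 2> <1 2 1> <1 2 2> <2 0 1> <2 0 2> <2 2 1> <2 2 2>}
[PSO] allowed = {<0 0 1> <0 0 2> <0 2 1> <0 2 2> <1 0 1> <1 0 2> <1 2 1> <1 2 2> <2 0 1> <2 0 2> <2 2 1> <2 2 2>}
target <0 0 1> ∈ {SC,TSO,PSO}

SC:yes TSO:yes PSO:yes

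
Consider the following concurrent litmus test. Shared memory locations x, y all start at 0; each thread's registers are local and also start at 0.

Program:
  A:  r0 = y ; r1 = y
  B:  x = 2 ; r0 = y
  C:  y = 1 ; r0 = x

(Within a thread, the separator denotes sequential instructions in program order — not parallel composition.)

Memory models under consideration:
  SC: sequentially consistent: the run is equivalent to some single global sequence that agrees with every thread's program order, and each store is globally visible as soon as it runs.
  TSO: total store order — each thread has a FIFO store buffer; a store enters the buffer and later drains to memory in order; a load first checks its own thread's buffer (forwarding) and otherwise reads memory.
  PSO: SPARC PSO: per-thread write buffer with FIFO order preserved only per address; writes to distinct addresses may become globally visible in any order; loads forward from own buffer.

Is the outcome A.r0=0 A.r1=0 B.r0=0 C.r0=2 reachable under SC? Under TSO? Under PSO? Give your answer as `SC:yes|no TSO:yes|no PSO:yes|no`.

outcome vector order: (A.r0,A.r1,B.r0,C.r0)
SC: 9 outcomes — {<0 0 0 2>; <0 0 1 0>; <0 0 1 2>; <0 1 0 2>; <0 1 1 0>; <0 1 1 2>; <1 1 0 2>; <1 1 1 0>; <1 1 1 2>}
TSO: 12 outcomes — {<0 0 0 0>; <0 0 0 2>; <0 0 1 0>; <0 0 1 2>; <0 1 0 0>; <0 1 0 2>; <0 1 1 0>; <0 1 1 2>; <1 1 0 0>; <1 1 0 2>; <1 1 1 0>; <1 1 1 2>}
PSO: 12 outcomes — {<0 0 0 0>; <0 0 0 2>; <0 0 1 0>; <0 0 1 2>; <0 1 0 0>; <0 1 0 2>; <0 1 1 0>; <0 1 1 2>; <1 1 0 0>; <1 1 0 2>; <1 1 1 0>; <1 1 1 2>}
target <0 0 0 2> ∈ {SC,TSO,PSO}

SC:yes TSO:yes PSO:yes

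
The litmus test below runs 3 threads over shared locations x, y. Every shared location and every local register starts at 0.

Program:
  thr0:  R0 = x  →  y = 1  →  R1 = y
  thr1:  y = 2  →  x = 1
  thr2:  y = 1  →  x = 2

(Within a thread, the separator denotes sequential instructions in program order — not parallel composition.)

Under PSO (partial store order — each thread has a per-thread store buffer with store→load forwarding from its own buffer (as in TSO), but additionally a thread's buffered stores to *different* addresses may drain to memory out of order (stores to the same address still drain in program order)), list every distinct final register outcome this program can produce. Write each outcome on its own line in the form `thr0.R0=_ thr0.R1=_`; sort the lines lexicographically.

thr0.R0=0 thr0.R1=1
thr0.R0=0 thr0.R1=2
thr0.R0=1 thr0.R1=1
thr0.R0=1 thr0.R1=2
thr0.R0=2 thr0.R1=1
thr0.R0=2 thr0.R1=2

outcome vector order: (thr0.R0,thr0.R1)
|PSO outcomes| = 6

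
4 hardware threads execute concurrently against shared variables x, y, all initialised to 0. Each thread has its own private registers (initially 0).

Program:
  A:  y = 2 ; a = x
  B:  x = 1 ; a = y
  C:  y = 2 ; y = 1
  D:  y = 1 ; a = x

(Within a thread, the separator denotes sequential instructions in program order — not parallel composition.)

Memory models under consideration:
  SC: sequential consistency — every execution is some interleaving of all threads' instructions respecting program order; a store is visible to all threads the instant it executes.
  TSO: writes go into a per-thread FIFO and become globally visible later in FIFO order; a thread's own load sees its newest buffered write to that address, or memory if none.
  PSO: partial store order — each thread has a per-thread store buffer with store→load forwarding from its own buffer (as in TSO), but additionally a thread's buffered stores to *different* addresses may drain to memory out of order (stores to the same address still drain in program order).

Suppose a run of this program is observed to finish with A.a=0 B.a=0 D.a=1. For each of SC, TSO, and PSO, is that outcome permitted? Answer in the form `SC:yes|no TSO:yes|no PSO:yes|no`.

SC:no TSO:yes PSO:yes

outcome vector order: (A.a,B.a,D.a)
SC: 9 outcomes — {<0 1 0>, <0 1 1>, <0 2 0>, <0 2 1>, <1 0 1>, <1 1 0>, <1 1 1>, <1 2 0>, <1 2 1>}
TSO: 12 outcomes — {<0 0 0>, <0 0 1>, <0 1 0>, <0 1 1>, <0 2 0>, <0 2 1>, <1 0 0>, <1 0 1>, <1 1 0>, <1 1 1>, <1 2 0>, <1 2 1>}
PSO: 12 outcomes — {<0 0 0>, <0 0 1>, <0 1 0>, <0 1 1>, <0 2 0>, <0 2 1>, <1 0 0>, <1 0 1>, <1 1 0>, <1 1 1>, <1 2 0>, <1 2 1>}
target <0 0 1> ∈ {TSO,PSO}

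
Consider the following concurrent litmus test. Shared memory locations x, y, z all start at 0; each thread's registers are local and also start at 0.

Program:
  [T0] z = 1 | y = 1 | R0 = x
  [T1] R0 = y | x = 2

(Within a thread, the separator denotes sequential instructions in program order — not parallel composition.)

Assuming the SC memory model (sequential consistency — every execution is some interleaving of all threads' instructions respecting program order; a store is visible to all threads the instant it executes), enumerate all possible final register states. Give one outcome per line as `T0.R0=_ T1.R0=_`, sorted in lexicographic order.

outcome vector order: (T0.R0,T1.R0)
|SC outcomes| = 4

T0.R0=0 T1.R0=0
T0.R0=0 T1.R0=1
T0.R0=2 T1.R0=0
T0.R0=2 T1.R0=1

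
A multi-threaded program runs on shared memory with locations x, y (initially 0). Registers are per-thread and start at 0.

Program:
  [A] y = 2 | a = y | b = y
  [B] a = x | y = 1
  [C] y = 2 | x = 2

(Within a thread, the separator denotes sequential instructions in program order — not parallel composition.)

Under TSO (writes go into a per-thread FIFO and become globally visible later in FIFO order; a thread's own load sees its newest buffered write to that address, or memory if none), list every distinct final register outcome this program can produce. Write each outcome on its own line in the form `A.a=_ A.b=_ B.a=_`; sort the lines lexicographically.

A.a=1 A.b=1 B.a=0
A.a=1 A.b=1 B.a=2
A.a=1 A.b=2 B.a=0
A.a=2 A.b=1 B.a=0
A.a=2 A.b=1 B.a=2
A.a=2 A.b=2 B.a=0
A.a=2 A.b=2 B.a=2

outcome vector order: (A.a,A.b,B.a)
|TSO outcomes| = 7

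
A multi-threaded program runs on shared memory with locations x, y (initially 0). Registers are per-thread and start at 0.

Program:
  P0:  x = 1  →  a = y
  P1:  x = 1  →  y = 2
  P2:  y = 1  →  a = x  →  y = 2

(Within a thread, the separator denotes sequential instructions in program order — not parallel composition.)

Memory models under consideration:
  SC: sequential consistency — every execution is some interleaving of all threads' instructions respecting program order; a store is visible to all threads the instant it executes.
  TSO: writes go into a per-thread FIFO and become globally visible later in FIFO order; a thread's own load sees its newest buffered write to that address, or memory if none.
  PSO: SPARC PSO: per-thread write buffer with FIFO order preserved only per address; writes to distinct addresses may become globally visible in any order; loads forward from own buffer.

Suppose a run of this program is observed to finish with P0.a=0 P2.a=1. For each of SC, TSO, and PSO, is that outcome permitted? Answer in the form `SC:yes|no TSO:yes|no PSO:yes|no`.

outcome vector order: (P0.a,P2.a)
SC (5): (0,1), (1,0), (1,1), (2,0), (2,1)
TSO (6): (0,0), (0,1), (1,0), (1,1), (2,0), (2,1)
PSO (6): (0,0), (0,1), (1,0), (1,1), (2,0), (2,1)
target (0,1) ∈ {SC,TSO,PSO}

SC:yes TSO:yes PSO:yes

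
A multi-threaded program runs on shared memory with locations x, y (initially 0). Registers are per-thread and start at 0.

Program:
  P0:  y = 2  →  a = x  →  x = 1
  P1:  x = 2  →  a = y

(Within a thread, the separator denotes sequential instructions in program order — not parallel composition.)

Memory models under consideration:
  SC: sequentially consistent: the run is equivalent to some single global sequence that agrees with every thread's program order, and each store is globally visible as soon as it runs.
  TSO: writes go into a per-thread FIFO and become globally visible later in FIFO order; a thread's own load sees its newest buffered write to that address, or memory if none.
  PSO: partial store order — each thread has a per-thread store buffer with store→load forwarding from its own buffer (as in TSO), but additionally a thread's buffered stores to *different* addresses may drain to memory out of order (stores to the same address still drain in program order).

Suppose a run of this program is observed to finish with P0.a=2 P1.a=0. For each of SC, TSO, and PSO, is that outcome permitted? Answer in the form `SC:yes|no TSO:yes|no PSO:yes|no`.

SC:yes TSO:yes PSO:yes

outcome vector order: (P0.a,P1.a)
[SC] allowed = {0/2 2/0 2/2}
[TSO] allowed = {0/0 0/2 2/0 2/2}
[PSO] allowed = {0/0 0/2 2/0 2/2}
target 2/0 ∈ {SC,TSO,PSO}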